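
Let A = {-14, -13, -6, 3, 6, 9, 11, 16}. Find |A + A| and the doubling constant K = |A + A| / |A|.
K = |A + A| / |A| = 32/8 = 4

Enumerate A + A = {a + b : a, b ∈ A}. With |A| = 8, there are |A|^2 = 64 ordered sum pairs; collecting distinct values, A + A = {-28, -27, -26, -20, -19, -12, -11, -10, -8, -7, -5, -4, -3, -2, 0, 2, 3, 5, 6, 9, 10, 12, 14, 15, 17, 18, 19, 20, 22, 25, 27, 32}, so |A + A| = 32. Thus K = 32/8 = 4. For comparison, the minimum possible |A + A| over all 8-element sets is 2·8 − 1 = 15 (so min K = 15/8), attained only by arithmetic progressions.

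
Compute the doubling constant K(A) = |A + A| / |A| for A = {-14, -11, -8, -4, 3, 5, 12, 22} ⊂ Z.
K = |A + A| / |A| = 31/8

Enumerate A + A = {a + b : a, b ∈ A}. With |A| = 8, there are |A|^2 = 64 ordered sum pairs; collecting distinct values, A + A = {-28, -25, -22, -19, -18, -16, -15, -12, -11, -9, -8, -6, -5, -3, -2, -1, 1, 4, 6, 8, 10, 11, 14, 15, 17, 18, 24, 25, 27, 34, 44}, so |A + A| = 31. Thus K = 31/8. For comparison, the minimum possible |A + A| over all 8-element sets is 2·8 − 1 = 15 (so min K = 15/8), attained only by arithmetic progressions.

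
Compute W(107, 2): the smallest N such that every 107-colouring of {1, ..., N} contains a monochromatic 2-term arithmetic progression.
W(107, 2) = 107 + 1 = 108

A 2-term AP is any pair of integers, so a monochromatic 2-AP exists iff some colour is used at least twice. With 107 colours, the colouring i ↦ i on {1, ..., 107} uses each colour once, avoiding any monochromatic pair, so W(107, 2) > 107. For {1, ..., 108}, pigeonhole forces two integers of the same colour, which form a monochromatic 2-AP. Hence W(107, 2) = 108.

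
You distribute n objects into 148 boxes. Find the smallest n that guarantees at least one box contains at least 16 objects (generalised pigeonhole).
n = (16 − 1)·148 + 1 = 2221

By the generalised pigeonhole principle, to guarantee some box contains ≥ r objects we need more than (r − 1) · k objects total. Threshold: n = (r − 1) · k + 1. With r = 16 and k = 148: n = 15 · 148 + 1 = 2220 + 1 = 2221. For n = 2220 = 15 · 148, we can put exactly 15 objects in every box, avoiding 16 in any single one — so 2221 is tight.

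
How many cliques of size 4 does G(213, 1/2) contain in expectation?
E[# K_4] = C(213, 4) · (1/2)^C(4, 2) = 83369265 / 2^6 = 1302644.765625

For each 4-subset S of vertices (there are C(213, 4) = 83369265 such S), let X_S = 1 if S induces a K_4 (all C(4, 2) = 6 edges present). Then P(X_S = 1) = (1/2)^6 = 1/64. By linearity of expectation, E[# K_4] = C(213, 4) · (1/2)^6 = 83369265 / 64 = 1302644.765625.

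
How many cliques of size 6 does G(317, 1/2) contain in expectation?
E[# K_6] = C(317, 6) · (1/2)^C(6, 2) = 1343856764796 / 2^15 = 335964191199/8192 ≈ 41011253.808472

For each 6-subset S of vertices (there are C(317, 6) = 1343856764796 such S), let X_S = 1 if S induces a K_6 (all C(6, 2) = 15 edges present). Then P(X_S = 1) = (1/2)^15 = 1/32768. By linearity of expectation, E[# K_6] = C(317, 6) · (1/2)^15 = 1343856764796 / 32768 = 335964191199/8192 ≈ 41011253.808472.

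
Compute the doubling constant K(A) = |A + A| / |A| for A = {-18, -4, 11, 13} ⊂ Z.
K = |A + A| / |A| = 10/4 = 5/2

Enumerate A + A = {a + b : a, b ∈ A}. With |A| = 4, there are |A|^2 = 16 ordered sum pairs; collecting distinct values, A + A = {-36, -22, -8, -7, -5, 7, 9, 22, 24, 26}, so |A + A| = 10. Thus K = 10/4 = 5/2. For comparison, the minimum possible |A + A| over all 4-element sets is 2·4 − 1 = 7 (so min K = 7/4), attained only by arithmetic progressions.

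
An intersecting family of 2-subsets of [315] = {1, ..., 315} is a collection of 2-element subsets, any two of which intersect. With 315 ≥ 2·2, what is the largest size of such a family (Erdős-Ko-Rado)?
max |F| = C(314, 1) = 314

The Erdős-Ko-Rado theorem states: for n ≥ 2k, an intersecting family of k-subsets of an n-element set has size at most C(n − 1, k − 1), with equality for 'star' families {A ⊆ [n] : |A| = k, i ∈ A} (fix an element i). For n = 315, k = 2: C(314, 1) = 314.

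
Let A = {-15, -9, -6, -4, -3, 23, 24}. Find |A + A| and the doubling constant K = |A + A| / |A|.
K = |A + A| / |A| = 25/7

Enumerate A + A = {a + b : a, b ∈ A}. With |A| = 7, there are |A|^2 = 49 ordered sum pairs; collecting distinct values, A + A = {-30, -24, -21, -19, -18, -15, -13, -12, -10, -9, -8, -7, -6, 8, 9, 14, 15, 17, 18, 19, 20, 21, 46, 47, 48}, so |A + A| = 25. Thus K = 25/7. For comparison, the minimum possible |A + A| over all 7-element sets is 2·7 − 1 = 13 (so min K = 13/7), attained only by arithmetic progressions.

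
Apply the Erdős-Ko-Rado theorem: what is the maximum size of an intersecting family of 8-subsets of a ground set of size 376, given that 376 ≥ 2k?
max |F| = C(375, 7) = 195580749016125

Erdős-Ko-Rado (1961): when n ≥ 2k, max |F| = C(n−1, k−1). The bound is attained by the star {A : i ∈ A} for any fixed i ∈ [n]. Here C(376−1, 8−1) = C(375, 7) = 195580749016125.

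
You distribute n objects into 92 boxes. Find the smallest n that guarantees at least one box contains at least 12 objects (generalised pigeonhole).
n = (12 − 1)·92 + 1 = 1013

By the generalised pigeonhole principle, to guarantee some box contains ≥ r objects we need more than (r − 1) · k objects total. Threshold: n = (r − 1) · k + 1. With r = 12 and k = 92: n = 11 · 92 + 1 = 1012 + 1 = 1013. For n = 1012 = 11 · 92, we can put exactly 11 objects in every box, avoiding 12 in any single one — so 1013 is tight.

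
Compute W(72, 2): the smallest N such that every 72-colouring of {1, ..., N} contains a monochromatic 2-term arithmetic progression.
W(72, 2) = 72 + 1 = 73

A 2-term AP is any pair of integers, so a monochromatic 2-AP exists iff some colour is used at least twice. With 72 colours, the colouring i ↦ i on {1, ..., 72} uses each colour once, avoiding any monochromatic pair, so W(72, 2) > 72. For {1, ..., 73}, pigeonhole forces two integers of the same colour, which form a monochromatic 2-AP. Hence W(72, 2) = 73.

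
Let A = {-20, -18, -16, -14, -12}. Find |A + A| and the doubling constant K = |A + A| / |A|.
K = |A + A| / |A| = 9/5

Enumerate A + A = {a + b : a, b ∈ A}. With |A| = 5, there are |A|^2 = 25 ordered sum pairs; collecting distinct values, A + A = {-40, -38, -36, -34, -32, -30, -28, -26, -24}, so |A + A| = 9. Thus K = 9/5. Here |A + A| = 2|A| − 1 = 9, the minimum possible — so K = 9/5 is minimal, which holds iff A is an arithmetic progression.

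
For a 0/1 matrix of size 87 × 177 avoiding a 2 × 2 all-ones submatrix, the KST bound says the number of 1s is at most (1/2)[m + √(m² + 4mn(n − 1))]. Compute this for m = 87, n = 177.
z(87, 177; 2, 2) ≤ (1/2)[87 + √(87² + 4·87·177·176)] = (1/2)[87 + √10848465] = 1690.3504

Kővári–Sós–Turán: let r_1, ..., r_87 be the row sums and z = Σ r_i the total number of 1s. Each pair of columns can share at most one row with both entries 1 (else a 2×2 all-ones block appears), so Σ_i C(r_i, 2) ≤ C(177, 2) = 15576. By convexity Σ_i C(r_i, 2) ≥ 87·C(z/87, 2) = z(z − 87)/(2·87), giving z² − 87z − 87·177·176 ≤ 0 and hence z ≤ (1/2)[87 + √(7569 + 4·2710224)] = (1/2)[87 + √10848465] ≈ (1/2)(87 + 3293.7008) = 1690.3504.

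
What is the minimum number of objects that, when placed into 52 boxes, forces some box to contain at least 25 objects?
n = (25 − 1)·52 + 1 = 1249

By the generalised pigeonhole principle, to guarantee some box contains ≥ r objects we need more than (r − 1) · k objects total. Threshold: n = (r − 1) · k + 1. With r = 25 and k = 52: n = 24 · 52 + 1 = 1248 + 1 = 1249. For n = 1248 = 24 · 52, we can put exactly 24 objects in every box, avoiding 25 in any single one — so 1249 is tight.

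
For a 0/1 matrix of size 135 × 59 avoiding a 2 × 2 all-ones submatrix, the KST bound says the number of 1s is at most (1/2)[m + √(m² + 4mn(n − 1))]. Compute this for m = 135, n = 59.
z(135, 59; 2, 2) ≤ (1/2)[135 + √(135² + 4·135·59·58)] = (1/2)[135 + √1866105] = 750.5273

Kővári–Sós–Turán: let r_1, ..., r_135 be the row sums and z = Σ r_i the total number of 1s. Each pair of columns can share at most one row with both entries 1 (else a 2×2 all-ones block appears), so Σ_i C(r_i, 2) ≤ C(59, 2) = 1711. By convexity Σ_i C(r_i, 2) ≥ 135·C(z/135, 2) = z(z − 135)/(2·135), giving z² − 135z − 135·59·58 ≤ 0 and hence z ≤ (1/2)[135 + √(18225 + 4·461970)] = (1/2)[135 + √1866105] ≈ (1/2)(135 + 1366.0545) = 750.5273.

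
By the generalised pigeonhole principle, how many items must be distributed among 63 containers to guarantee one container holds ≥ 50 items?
n = (50 − 1)·63 + 1 = 3088

By the generalised pigeonhole principle, to guarantee some box contains ≥ r objects we need more than (r − 1) · k objects total. Threshold: n = (r − 1) · k + 1. With r = 50 and k = 63: n = 49 · 63 + 1 = 3087 + 1 = 3088. For n = 3087 = 49 · 63, we can put exactly 49 objects in every box, avoiding 50 in any single one — so 3088 is tight.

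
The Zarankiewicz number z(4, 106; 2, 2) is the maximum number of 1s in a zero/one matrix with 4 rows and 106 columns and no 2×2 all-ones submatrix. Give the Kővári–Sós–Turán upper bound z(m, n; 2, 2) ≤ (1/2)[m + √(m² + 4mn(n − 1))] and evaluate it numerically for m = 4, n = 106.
z(4, 106; 2, 2) ≤ (1/2)[4 + √(4² + 4·4·106·105)] = (1/2)[4 + √178096] = 213.0071

Kővári–Sós–Turán: let r_1, ..., r_4 be the row sums and z = Σ r_i the total number of 1s. Each pair of columns can share at most one row with both entries 1 (else a 2×2 all-ones block appears), so Σ_i C(r_i, 2) ≤ C(106, 2) = 5565. By convexity Σ_i C(r_i, 2) ≥ 4·C(z/4, 2) = z(z − 4)/(2·4), giving z² − 4z − 4·106·105 ≤ 0 and hence z ≤ (1/2)[4 + √(16 + 4·44520)] = (1/2)[4 + √178096] ≈ (1/2)(4 + 422.0142) = 213.0071.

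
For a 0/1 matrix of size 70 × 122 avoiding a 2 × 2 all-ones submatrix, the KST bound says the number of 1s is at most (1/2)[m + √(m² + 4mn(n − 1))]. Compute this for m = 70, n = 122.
z(70, 122; 2, 2) ≤ (1/2)[70 + √(70² + 4·70·122·121)] = (1/2)[70 + √4138260] = 1052.1357

Kővári–Sós–Turán: let r_1, ..., r_70 be the row sums and z = Σ r_i the total number of 1s. Each pair of columns can share at most one row with both entries 1 (else a 2×2 all-ones block appears), so Σ_i C(r_i, 2) ≤ C(122, 2) = 7381. By convexity Σ_i C(r_i, 2) ≥ 70·C(z/70, 2) = z(z − 70)/(2·70), giving z² − 70z − 70·122·121 ≤ 0 and hence z ≤ (1/2)[70 + √(4900 + 4·1033340)] = (1/2)[70 + √4138260] ≈ (1/2)(70 + 2034.2714) = 1052.1357.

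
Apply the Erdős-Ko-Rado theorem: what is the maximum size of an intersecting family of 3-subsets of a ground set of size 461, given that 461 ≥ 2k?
max |F| = C(460, 2) = 105570

Erdős-Ko-Rado (1961): when n ≥ 2k, max |F| = C(n−1, k−1). The bound is attained by the star {A : i ∈ A} for any fixed i ∈ [n]. Here C(461−1, 3−1) = C(460, 2) = 105570.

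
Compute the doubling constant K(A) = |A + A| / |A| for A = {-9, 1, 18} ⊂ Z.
K = |A + A| / |A| = 6/3 = 2

Enumerate A + A = {a + b : a, b ∈ A}. With |A| = 3, there are |A|^2 = 9 ordered sum pairs; collecting distinct values, A + A = {-18, -8, 2, 9, 19, 36}, so |A + A| = 6. Thus K = 6/3 = 2. For comparison, the minimum possible |A + A| over all 3-element sets is 2·3 − 1 = 5 (so min K = 5/3), attained only by arithmetic progressions.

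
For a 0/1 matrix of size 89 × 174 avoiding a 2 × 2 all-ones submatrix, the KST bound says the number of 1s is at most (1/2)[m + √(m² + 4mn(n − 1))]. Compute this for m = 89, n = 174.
z(89, 174; 2, 2) ≤ (1/2)[89 + √(89² + 4·89·174·173)] = (1/2)[89 + √10724233] = 1681.8937

Kővári–Sós–Turán: let r_1, ..., r_89 be the row sums and z = Σ r_i the total number of 1s. Each pair of columns can share at most one row with both entries 1 (else a 2×2 all-ones block appears), so Σ_i C(r_i, 2) ≤ C(174, 2) = 15051. By convexity Σ_i C(r_i, 2) ≥ 89·C(z/89, 2) = z(z − 89)/(2·89), giving z² − 89z − 89·174·173 ≤ 0 and hence z ≤ (1/2)[89 + √(7921 + 4·2679078)] = (1/2)[89 + √10724233] ≈ (1/2)(89 + 3274.7875) = 1681.8937.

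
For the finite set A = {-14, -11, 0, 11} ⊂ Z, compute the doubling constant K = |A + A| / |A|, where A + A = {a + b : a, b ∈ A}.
K = |A + A| / |A| = 9/4

Enumerate A + A = {a + b : a, b ∈ A}. With |A| = 4, there are |A|^2 = 16 ordered sum pairs; collecting distinct values, A + A = {-28, -25, -22, -14, -11, -3, 0, 11, 22}, so |A + A| = 9. Thus K = 9/4. For comparison, the minimum possible |A + A| over all 4-element sets is 2·4 − 1 = 7 (so min K = 7/4), attained only by arithmetic progressions.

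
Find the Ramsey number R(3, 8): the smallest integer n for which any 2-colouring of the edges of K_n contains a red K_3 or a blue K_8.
R(3, 8) = 28

Lower bound: an explicit 2-colouring of K_{27} (typically a Paley-type or other structured construction) avoids a red K_3 and a blue K_8, showing R(3, 8) > 27.
Upper bound: the simple Erdős–Szekeres recurrence only gives R(3, 8) ≤ 31; the tight bound R(3, 8) ≤ 28 requires a sharper case analysis (or computer search) of 2-colourings of K_{28}.
Hence R(3, 8) = 28.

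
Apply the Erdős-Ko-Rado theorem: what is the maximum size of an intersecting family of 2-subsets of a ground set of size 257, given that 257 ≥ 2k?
max |F| = C(256, 1) = 256

Erdős-Ko-Rado (1961): when n ≥ 2k, max |F| = C(n−1, k−1). The bound is attained by the star {A : i ∈ A} for any fixed i ∈ [n]. Here C(257−1, 2−1) = C(256, 1) = 256.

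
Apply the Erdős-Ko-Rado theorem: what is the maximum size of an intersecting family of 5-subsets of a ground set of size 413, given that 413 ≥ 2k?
max |F| = C(412, 4) = 1183136795

Erdős-Ko-Rado (1961): when n ≥ 2k, max |F| = C(n−1, k−1). The bound is attained by the star {A : i ∈ A} for any fixed i ∈ [n]. Here C(413−1, 5−1) = C(412, 4) = 1183136795.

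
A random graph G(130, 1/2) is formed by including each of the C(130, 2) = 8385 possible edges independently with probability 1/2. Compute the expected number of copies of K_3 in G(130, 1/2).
E[# K_3] = C(130, 3) · (1/2)^C(3, 2) = 357760 / 2^3 = 44720

For each 3-subset S of vertices (there are C(130, 3) = 357760 such S), let X_S = 1 if S induces a K_3 (all C(3, 2) = 3 edges present). Then P(X_S = 1) = (1/2)^3 = 1/8. By linearity of expectation, E[# K_3] = C(130, 3) · (1/2)^3 = 357760 / 8 = 44720.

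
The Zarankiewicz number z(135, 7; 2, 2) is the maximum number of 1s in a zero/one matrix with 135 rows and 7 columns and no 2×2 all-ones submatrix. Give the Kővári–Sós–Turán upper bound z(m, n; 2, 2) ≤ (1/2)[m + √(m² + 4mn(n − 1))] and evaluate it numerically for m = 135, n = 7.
z(135, 7; 2, 2) ≤ (1/2)[135 + √(135² + 4·135·7·6)] = (1/2)[135 + √40905] = 168.6249

Kővári–Sós–Turán: let r_1, ..., r_135 be the row sums and z = Σ r_i the total number of 1s. Each pair of columns can share at most one row with both entries 1 (else a 2×2 all-ones block appears), so Σ_i C(r_i, 2) ≤ C(7, 2) = 21. By convexity Σ_i C(r_i, 2) ≥ 135·C(z/135, 2) = z(z − 135)/(2·135), giving z² − 135z − 135·7·6 ≤ 0 and hence z ≤ (1/2)[135 + √(18225 + 4·5670)] = (1/2)[135 + √40905] ≈ (1/2)(135 + 202.2498) = 168.6249.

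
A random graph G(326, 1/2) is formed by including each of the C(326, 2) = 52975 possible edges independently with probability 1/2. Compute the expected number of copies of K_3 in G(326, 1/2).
E[# K_3] = C(326, 3) · (1/2)^C(3, 2) = 5721300 / 2^3 = 1430325/2 = 715162.5

For each 3-subset S of vertices (there are C(326, 3) = 5721300 such S), let X_S = 1 if S induces a K_3 (all C(3, 2) = 3 edges present). Then P(X_S = 1) = (1/2)^3 = 1/8. By linearity of expectation, E[# K_3] = C(326, 3) · (1/2)^3 = 5721300 / 8 = 1430325/2 = 715162.5.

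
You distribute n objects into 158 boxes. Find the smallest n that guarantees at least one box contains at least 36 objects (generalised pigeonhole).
n = (36 − 1)·158 + 1 = 5531

By the generalised pigeonhole principle, to guarantee some box contains ≥ r objects we need more than (r − 1) · k objects total. Threshold: n = (r − 1) · k + 1. With r = 36 and k = 158: n = 35 · 158 + 1 = 5530 + 1 = 5531. For n = 5530 = 35 · 158, we can put exactly 35 objects in every box, avoiding 36 in any single one — so 5531 is tight.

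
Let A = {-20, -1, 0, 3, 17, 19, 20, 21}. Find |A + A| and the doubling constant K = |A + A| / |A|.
K = |A + A| / |A| = 29/8

Enumerate A + A = {a + b : a, b ∈ A}. With |A| = 8, there are |A|^2 = 64 ordered sum pairs; collecting distinct values, A + A = {-40, -21, -20, -17, -3, -2, -1, 0, 1, 2, 3, 6, 16, 17, 18, 19, 20, 21, 22, 23, 24, 34, 36, 37, 38, 39, 40, 41, 42}, so |A + A| = 29. Thus K = 29/8. For comparison, the minimum possible |A + A| over all 8-element sets is 2·8 − 1 = 15 (so min K = 15/8), attained only by arithmetic progressions.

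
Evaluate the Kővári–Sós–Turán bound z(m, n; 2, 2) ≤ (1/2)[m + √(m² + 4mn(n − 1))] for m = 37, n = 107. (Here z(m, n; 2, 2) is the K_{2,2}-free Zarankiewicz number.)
z(37, 107; 2, 2) ≤ (1/2)[37 + √(37² + 4·37·107·106)] = (1/2)[37 + √1679985] = 666.5712

Kővári–Sós–Turán: let r_1, ..., r_37 be the row sums and z = Σ r_i the total number of 1s. Each pair of columns can share at most one row with both entries 1 (else a 2×2 all-ones block appears), so Σ_i C(r_i, 2) ≤ C(107, 2) = 5671. By convexity Σ_i C(r_i, 2) ≥ 37·C(z/37, 2) = z(z − 37)/(2·37), giving z² − 37z − 37·107·106 ≤ 0 and hence z ≤ (1/2)[37 + √(1369 + 4·419654)] = (1/2)[37 + √1679985] ≈ (1/2)(37 + 1296.1424) = 666.5712.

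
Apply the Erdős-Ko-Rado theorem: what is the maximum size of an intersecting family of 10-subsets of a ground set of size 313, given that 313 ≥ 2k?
max |F| = C(312, 9) = 68715714220101520

Erdős-Ko-Rado (1961): when n ≥ 2k, max |F| = C(n−1, k−1). The bound is attained by the star {A : i ∈ A} for any fixed i ∈ [n]. Here C(313−1, 10−1) = C(312, 9) = 68715714220101520.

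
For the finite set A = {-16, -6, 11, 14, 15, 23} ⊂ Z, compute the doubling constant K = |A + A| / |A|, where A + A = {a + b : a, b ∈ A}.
K = |A + A| / |A| = 21/6 = 7/2

Enumerate A + A = {a + b : a, b ∈ A}. With |A| = 6, there are |A|^2 = 36 ordered sum pairs; collecting distinct values, A + A = {-32, -22, -12, -5, -2, -1, 5, 7, 8, 9, 17, 22, 25, 26, 28, 29, 30, 34, 37, 38, 46}, so |A + A| = 21. Thus K = 21/6 = 7/2. For comparison, the minimum possible |A + A| over all 6-element sets is 2·6 − 1 = 11 (so min K = 11/6), attained only by arithmetic progressions.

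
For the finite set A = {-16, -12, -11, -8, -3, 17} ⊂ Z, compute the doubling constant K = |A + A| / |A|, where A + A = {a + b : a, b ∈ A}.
K = |A + A| / |A| = 19/6

Enumerate A + A = {a + b : a, b ∈ A}. With |A| = 6, there are |A|^2 = 36 ordered sum pairs; collecting distinct values, A + A = {-32, -28, -27, -24, -23, -22, -20, -19, -16, -15, -14, -11, -6, 1, 5, 6, 9, 14, 34}, so |A + A| = 19. Thus K = 19/6. For comparison, the minimum possible |A + A| over all 6-element sets is 2·6 − 1 = 11 (so min K = 11/6), attained only by arithmetic progressions.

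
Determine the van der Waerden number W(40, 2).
W(40, 2) = 40 + 1 = 41

A 2-term AP is any pair of integers, so a monochromatic 2-AP exists iff some colour is used at least twice. With 40 colours, the colouring i ↦ i on {1, ..., 40} uses each colour once, avoiding any monochromatic pair, so W(40, 2) > 40. For {1, ..., 41}, pigeonhole forces two integers of the same colour, which form a monochromatic 2-AP. Hence W(40, 2) = 41.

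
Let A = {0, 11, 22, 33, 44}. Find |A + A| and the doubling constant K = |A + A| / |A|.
K = |A + A| / |A| = 9/5

Enumerate A + A = {a + b : a, b ∈ A}. With |A| = 5, there are |A|^2 = 25 ordered sum pairs; collecting distinct values, A + A = {0, 11, 22, 33, 44, 55, 66, 77, 88}, so |A + A| = 9. Thus K = 9/5. Here |A + A| = 2|A| − 1 = 9, the minimum possible — so K = 9/5 is minimal, which holds iff A is an arithmetic progression.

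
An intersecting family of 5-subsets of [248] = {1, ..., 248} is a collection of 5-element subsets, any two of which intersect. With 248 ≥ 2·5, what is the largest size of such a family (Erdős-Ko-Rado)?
max |F| = C(247, 4) = 151348015

Erdős-Ko-Rado (1961): when n ≥ 2k, max |F| = C(n−1, k−1). The bound is attained by the star {A : i ∈ A} for any fixed i ∈ [n]. Here C(248−1, 5−1) = C(247, 4) = 151348015.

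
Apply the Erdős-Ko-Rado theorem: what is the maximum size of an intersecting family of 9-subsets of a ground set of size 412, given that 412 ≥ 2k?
max |F| = C(411, 8) = 18855821462126715

Erdős-Ko-Rado (1961): when n ≥ 2k, max |F| = C(n−1, k−1). The bound is attained by the star {A : i ∈ A} for any fixed i ∈ [n]. Here C(412−1, 9−1) = C(411, 8) = 18855821462126715.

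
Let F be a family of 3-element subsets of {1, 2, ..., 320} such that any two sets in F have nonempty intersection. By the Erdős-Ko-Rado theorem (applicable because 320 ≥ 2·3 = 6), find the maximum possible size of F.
max |F| = C(319, 2) = 50721

Erdős-Ko-Rado (1961): when n ≥ 2k, max |F| = C(n−1, k−1). The bound is attained by the star {A : i ∈ A} for any fixed i ∈ [n]. Here C(320−1, 3−1) = C(319, 2) = 50721.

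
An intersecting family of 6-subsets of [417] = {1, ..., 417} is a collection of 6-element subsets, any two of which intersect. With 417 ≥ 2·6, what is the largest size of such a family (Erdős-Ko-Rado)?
max |F| = C(416, 5) = 101346274848

Erdős-Ko-Rado (1961): when n ≥ 2k, max |F| = C(n−1, k−1). The bound is attained by the star {A : i ∈ A} for any fixed i ∈ [n]. Here C(417−1, 6−1) = C(416, 5) = 101346274848.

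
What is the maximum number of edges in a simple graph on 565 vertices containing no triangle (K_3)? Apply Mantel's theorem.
ex(565, K_3) = ⌊565^2/4⌋ = 79806

Mantel (1907): a triangle-free graph on n vertices has at most ⌊n^2/4⌋ edges, with equality for the complete bipartite graph K_{⌊n/2⌋, ⌈n/2⌉}. For n = 565: ⌊565^2/4⌋ = ⌊319225/4⌋ = 79806. The extremal graph is K_{282, 283}, which has 282·283 = 79806 edges.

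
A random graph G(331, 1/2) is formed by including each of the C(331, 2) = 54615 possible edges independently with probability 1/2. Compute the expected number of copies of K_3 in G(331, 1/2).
E[# K_3] = C(331, 3) · (1/2)^C(3, 2) = 5989445 / 2^3 = 748680.625

For each 3-subset S of vertices (there are C(331, 3) = 5989445 such S), let X_S = 1 if S induces a K_3 (all C(3, 2) = 3 edges present). Then P(X_S = 1) = (1/2)^3 = 1/8. By linearity of expectation, E[# K_3] = C(331, 3) · (1/2)^3 = 5989445 / 8 = 748680.625.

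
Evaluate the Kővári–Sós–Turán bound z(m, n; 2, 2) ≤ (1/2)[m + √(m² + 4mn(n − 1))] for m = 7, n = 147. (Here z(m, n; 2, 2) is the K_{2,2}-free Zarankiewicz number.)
z(7, 147; 2, 2) ≤ (1/2)[7 + √(7² + 4·7·147·146)] = (1/2)[7 + √600985] = 391.1161

Kővári–Sós–Turán: let r_1, ..., r_7 be the row sums and z = Σ r_i the total number of 1s. Each pair of columns can share at most one row with both entries 1 (else a 2×2 all-ones block appears), so Σ_i C(r_i, 2) ≤ C(147, 2) = 10731. By convexity Σ_i C(r_i, 2) ≥ 7·C(z/7, 2) = z(z − 7)/(2·7), giving z² − 7z − 7·147·146 ≤ 0 and hence z ≤ (1/2)[7 + √(49 + 4·150234)] = (1/2)[7 + √600985] ≈ (1/2)(7 + 775.2322) = 391.1161.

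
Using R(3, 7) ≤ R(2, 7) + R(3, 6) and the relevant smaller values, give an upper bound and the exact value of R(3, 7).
R(3, 7) ≤ R(2, 7) + R(3, 6) = 7 + 18 = 25; exact value R(3, 7) = 23.

The Erdős–Szekeres recurrence R(r, s) ≤ R(r−1, s) + R(r, s−1) applied to (r, s) = (3, 7) gives
  R(3, 7) ≤ R(2, 7) + R(3, 6) = 7 + 18 = 25.
(Recall R(2, k) = k and R is symmetric.) The recurrence is not tight here (it gives 25, but the exact value is R(3, 7) = 23); the tight upper bound requires a sharper argument than the simple recurrence, combined with a lower-bound construction on K_{22}.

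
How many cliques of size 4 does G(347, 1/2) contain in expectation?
E[# K_4] = C(347, 4) · (1/2)^C(4, 2) = 593706590 / 2^6 = 296853295/32 = 9276665.46875

For each 4-subset S of vertices (there are C(347, 4) = 593706590 such S), let X_S = 1 if S induces a K_4 (all C(4, 2) = 6 edges present). Then P(X_S = 1) = (1/2)^6 = 1/64. By linearity of expectation, E[# K_4] = C(347, 4) · (1/2)^6 = 593706590 / 64 = 296853295/32 = 9276665.46875.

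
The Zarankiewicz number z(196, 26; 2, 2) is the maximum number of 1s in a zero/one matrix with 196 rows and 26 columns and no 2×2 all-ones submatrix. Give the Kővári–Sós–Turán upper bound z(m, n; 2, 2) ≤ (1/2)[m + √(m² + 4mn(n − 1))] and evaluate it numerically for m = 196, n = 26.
z(196, 26; 2, 2) ≤ (1/2)[196 + √(196² + 4·196·26·25)] = (1/2)[196 + √548016] = 468.1405

Kővári–Sós–Turán: let r_1, ..., r_196 be the row sums and z = Σ r_i the total number of 1s. Each pair of columns can share at most one row with both entries 1 (else a 2×2 all-ones block appears), so Σ_i C(r_i, 2) ≤ C(26, 2) = 325. By convexity Σ_i C(r_i, 2) ≥ 196·C(z/196, 2) = z(z − 196)/(2·196), giving z² − 196z − 196·26·25 ≤ 0 and hence z ≤ (1/2)[196 + √(38416 + 4·127400)] = (1/2)[196 + √548016] ≈ (1/2)(196 + 740.281) = 468.1405.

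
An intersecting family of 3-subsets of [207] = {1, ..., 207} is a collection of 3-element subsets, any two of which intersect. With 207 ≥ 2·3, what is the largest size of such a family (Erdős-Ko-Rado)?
max |F| = C(206, 2) = 21115

Erdős-Ko-Rado (1961): when n ≥ 2k, max |F| = C(n−1, k−1). The bound is attained by the star {A : i ∈ A} for any fixed i ∈ [n]. Here C(207−1, 3−1) = C(206, 2) = 21115.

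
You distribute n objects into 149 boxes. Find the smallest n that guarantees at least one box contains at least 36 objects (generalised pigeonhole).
n = (36 − 1)·149 + 1 = 5216

By the generalised pigeonhole principle, to guarantee some box contains ≥ r objects we need more than (r − 1) · k objects total. Threshold: n = (r − 1) · k + 1. With r = 36 and k = 149: n = 35 · 149 + 1 = 5215 + 1 = 5216. For n = 5215 = 35 · 149, we can put exactly 35 objects in every box, avoiding 36 in any single one — so 5216 is tight.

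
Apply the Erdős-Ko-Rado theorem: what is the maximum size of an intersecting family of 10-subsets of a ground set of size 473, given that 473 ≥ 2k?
max |F| = C(472, 9) = 2967496103088028720

Erdős-Ko-Rado (1961): when n ≥ 2k, max |F| = C(n−1, k−1). The bound is attained by the star {A : i ∈ A} for any fixed i ∈ [n]. Here C(473−1, 10−1) = C(472, 9) = 2967496103088028720.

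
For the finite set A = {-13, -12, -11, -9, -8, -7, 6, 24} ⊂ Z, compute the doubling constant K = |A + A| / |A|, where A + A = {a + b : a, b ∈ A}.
K = |A + A| / |A| = 27/8

Enumerate A + A = {a + b : a, b ∈ A}. With |A| = 8, there are |A|^2 = 64 ordered sum pairs; collecting distinct values, A + A = {-26, -25, -24, -23, -22, -21, -20, -19, -18, -17, -16, -15, -14, -7, -6, -5, -3, -2, -1, 11, 12, 13, 15, 16, 17, 30, 48}, so |A + A| = 27. Thus K = 27/8. For comparison, the minimum possible |A + A| over all 8-element sets is 2·8 − 1 = 15 (so min K = 15/8), attained only by arithmetic progressions.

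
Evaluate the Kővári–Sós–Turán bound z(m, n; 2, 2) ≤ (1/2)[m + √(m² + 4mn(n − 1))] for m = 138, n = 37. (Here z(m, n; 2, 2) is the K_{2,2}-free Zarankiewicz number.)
z(138, 37; 2, 2) ≤ (1/2)[138 + √(138² + 4·138·37·36)] = (1/2)[138 + √754308] = 503.2545

Kővári–Sós–Turán: let r_1, ..., r_138 be the row sums and z = Σ r_i the total number of 1s. Each pair of columns can share at most one row with both entries 1 (else a 2×2 all-ones block appears), so Σ_i C(r_i, 2) ≤ C(37, 2) = 666. By convexity Σ_i C(r_i, 2) ≥ 138·C(z/138, 2) = z(z − 138)/(2·138), giving z² − 138z − 138·37·36 ≤ 0 and hence z ≤ (1/2)[138 + √(19044 + 4·183816)] = (1/2)[138 + √754308] ≈ (1/2)(138 + 868.5091) = 503.2545.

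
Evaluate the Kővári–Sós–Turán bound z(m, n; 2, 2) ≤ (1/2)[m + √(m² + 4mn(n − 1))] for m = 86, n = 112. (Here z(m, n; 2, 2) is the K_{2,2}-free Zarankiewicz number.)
z(86, 112; 2, 2) ≤ (1/2)[86 + √(86² + 4·86·112·111)] = (1/2)[86 + √4284004] = 1077.8918

Kővári–Sós–Turán: let r_1, ..., r_86 be the row sums and z = Σ r_i the total number of 1s. Each pair of columns can share at most one row with both entries 1 (else a 2×2 all-ones block appears), so Σ_i C(r_i, 2) ≤ C(112, 2) = 6216. By convexity Σ_i C(r_i, 2) ≥ 86·C(z/86, 2) = z(z − 86)/(2·86), giving z² − 86z − 86·112·111 ≤ 0 and hence z ≤ (1/2)[86 + √(7396 + 4·1069152)] = (1/2)[86 + √4284004] ≈ (1/2)(86 + 2069.7836) = 1077.8918.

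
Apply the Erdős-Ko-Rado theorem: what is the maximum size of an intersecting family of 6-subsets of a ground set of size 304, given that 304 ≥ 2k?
max |F| = C(303, 5) = 20588621235

Erdős-Ko-Rado (1961): when n ≥ 2k, max |F| = C(n−1, k−1). The bound is attained by the star {A : i ∈ A} for any fixed i ∈ [n]. Here C(304−1, 6−1) = C(303, 5) = 20588621235.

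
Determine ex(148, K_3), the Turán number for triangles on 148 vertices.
ex(148, K_3) = ⌊148^2/4⌋ = 5476

Mantel (1907): a triangle-free graph on n vertices has at most ⌊n^2/4⌋ edges, with equality for the complete bipartite graph K_{⌊n/2⌋, ⌈n/2⌉}. For n = 148: ⌊148^2/4⌋ = ⌊21904/4⌋ = 5476. The extremal graph is K_{74, 74}, which has 74·74 = 5476 edges.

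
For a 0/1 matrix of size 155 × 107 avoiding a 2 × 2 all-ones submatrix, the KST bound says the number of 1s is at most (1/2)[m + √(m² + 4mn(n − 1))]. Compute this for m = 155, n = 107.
z(155, 107; 2, 2) ≤ (1/2)[155 + √(155² + 4·155·107·106)] = (1/2)[155 + √7056065] = 1405.6627

Kővári–Sós–Turán: let r_1, ..., r_155 be the row sums and z = Σ r_i the total number of 1s. Each pair of columns can share at most one row with both entries 1 (else a 2×2 all-ones block appears), so Σ_i C(r_i, 2) ≤ C(107, 2) = 5671. By convexity Σ_i C(r_i, 2) ≥ 155·C(z/155, 2) = z(z − 155)/(2·155), giving z² − 155z − 155·107·106 ≤ 0 and hence z ≤ (1/2)[155 + √(24025 + 4·1758010)] = (1/2)[155 + √7056065] ≈ (1/2)(155 + 2656.3255) = 1405.6627.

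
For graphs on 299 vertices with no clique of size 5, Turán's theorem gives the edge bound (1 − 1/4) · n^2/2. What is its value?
Turán density bound = (3/4) · 299^2/2 = 268203/8 ≈ 33525.375

Turán's theorem: ex(n, K_{r+1}) is achieved by the complete r-partite Turán graph T(n, r) with parts as balanced as possible, and is at most (1 − 1/r) · n^2/2. For r = 4, n = 299: the density bound is (3/4) · 89401/2 = 268203/8 ≈ 33525.375. The integer-valued extremum is e(T(299, 4)) = 33525, which is strictly less than the density bound 268203/8 since 4 ∤ 299 (the parts of T(299, 4) cannot all be equal).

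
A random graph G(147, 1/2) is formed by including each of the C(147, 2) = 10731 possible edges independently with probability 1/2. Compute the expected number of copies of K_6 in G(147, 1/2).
E[# K_6] = C(147, 6) · (1/2)^C(6, 2) = 12638413788 / 2^15 = 3159603447/8192 ≈ 385693.780151

For each 6-subset S of vertices (there are C(147, 6) = 12638413788 such S), let X_S = 1 if S induces a K_6 (all C(6, 2) = 15 edges present). Then P(X_S = 1) = (1/2)^15 = 1/32768. By linearity of expectation, E[# K_6] = C(147, 6) · (1/2)^15 = 12638413788 / 32768 = 3159603447/8192 ≈ 385693.780151.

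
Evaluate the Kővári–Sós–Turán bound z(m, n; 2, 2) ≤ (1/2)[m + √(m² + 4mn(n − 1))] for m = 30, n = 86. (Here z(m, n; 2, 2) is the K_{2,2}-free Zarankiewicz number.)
z(30, 86; 2, 2) ≤ (1/2)[30 + √(30² + 4·30·86·85)] = (1/2)[30 + √878100] = 483.535

Kővári–Sós–Turán: let r_1, ..., r_30 be the row sums and z = Σ r_i the total number of 1s. Each pair of columns can share at most one row with both entries 1 (else a 2×2 all-ones block appears), so Σ_i C(r_i, 2) ≤ C(86, 2) = 3655. By convexity Σ_i C(r_i, 2) ≥ 30·C(z/30, 2) = z(z − 30)/(2·30), giving z² − 30z − 30·86·85 ≤ 0 and hence z ≤ (1/2)[30 + √(900 + 4·219300)] = (1/2)[30 + √878100] ≈ (1/2)(30 + 937.0699) = 483.535.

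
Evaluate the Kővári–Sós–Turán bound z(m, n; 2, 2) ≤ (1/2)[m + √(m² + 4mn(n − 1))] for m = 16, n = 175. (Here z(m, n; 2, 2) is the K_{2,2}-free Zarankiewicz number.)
z(16, 175; 2, 2) ≤ (1/2)[16 + √(16² + 4·16·175·174)] = (1/2)[16 + √1949056] = 706.043

Kővári–Sós–Turán: let r_1, ..., r_16 be the row sums and z = Σ r_i the total number of 1s. Each pair of columns can share at most one row with both entries 1 (else a 2×2 all-ones block appears), so Σ_i C(r_i, 2) ≤ C(175, 2) = 15225. By convexity Σ_i C(r_i, 2) ≥ 16·C(z/16, 2) = z(z − 16)/(2·16), giving z² − 16z − 16·175·174 ≤ 0 and hence z ≤ (1/2)[16 + √(256 + 4·487200)] = (1/2)[16 + √1949056] ≈ (1/2)(16 + 1396.086) = 706.043.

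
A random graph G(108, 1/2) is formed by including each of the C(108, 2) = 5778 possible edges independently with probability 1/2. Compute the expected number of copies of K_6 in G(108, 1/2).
E[# K_6] = C(108, 6) · (1/2)^C(6, 2) = 1913554188 / 2^15 = 478388547/8192 ≈ 58397.039429

For each 6-subset S of vertices (there are C(108, 6) = 1913554188 such S), let X_S = 1 if S induces a K_6 (all C(6, 2) = 15 edges present). Then P(X_S = 1) = (1/2)^15 = 1/32768. By linearity of expectation, E[# K_6] = C(108, 6) · (1/2)^15 = 1913554188 / 32768 = 478388547/8192 ≈ 58397.039429.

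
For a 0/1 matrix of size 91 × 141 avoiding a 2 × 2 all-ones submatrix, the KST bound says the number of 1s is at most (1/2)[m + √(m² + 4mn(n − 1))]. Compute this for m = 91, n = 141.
z(91, 141; 2, 2) ≤ (1/2)[91 + √(91² + 4·91·141·140)] = (1/2)[91 + √7193641] = 1386.5482

Kővári–Sós–Turán: let r_1, ..., r_91 be the row sums and z = Σ r_i the total number of 1s. Each pair of columns can share at most one row with both entries 1 (else a 2×2 all-ones block appears), so Σ_i C(r_i, 2) ≤ C(141, 2) = 9870. By convexity Σ_i C(r_i, 2) ≥ 91·C(z/91, 2) = z(z − 91)/(2·91), giving z² − 91z − 91·141·140 ≤ 0 and hence z ≤ (1/2)[91 + √(8281 + 4·1796340)] = (1/2)[91 + √7193641] ≈ (1/2)(91 + 2682.0964) = 1386.5482.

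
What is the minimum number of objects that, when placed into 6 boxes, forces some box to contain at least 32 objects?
n = (32 − 1)·6 + 1 = 187

By the generalised pigeonhole principle, to guarantee some box contains ≥ r objects we need more than (r − 1) · k objects total. Threshold: n = (r − 1) · k + 1. With r = 32 and k = 6: n = 31 · 6 + 1 = 186 + 1 = 187. For n = 186 = 31 · 6, we can put exactly 31 objects in every box, avoiding 32 in any single one — so 187 is tight.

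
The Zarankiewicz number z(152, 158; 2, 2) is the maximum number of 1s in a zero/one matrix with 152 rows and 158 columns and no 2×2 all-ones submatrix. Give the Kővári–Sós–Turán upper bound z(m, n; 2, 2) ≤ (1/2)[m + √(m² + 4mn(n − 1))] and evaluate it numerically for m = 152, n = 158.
z(152, 158; 2, 2) ≤ (1/2)[152 + √(152² + 4·152·158·157)] = (1/2)[152 + √15105152] = 2019.2674

Kővári–Sós–Turán: let r_1, ..., r_152 be the row sums and z = Σ r_i the total number of 1s. Each pair of columns can share at most one row with both entries 1 (else a 2×2 all-ones block appears), so Σ_i C(r_i, 2) ≤ C(158, 2) = 12403. By convexity Σ_i C(r_i, 2) ≥ 152·C(z/152, 2) = z(z − 152)/(2·152), giving z² − 152z − 152·158·157 ≤ 0 and hence z ≤ (1/2)[152 + √(23104 + 4·3770512)] = (1/2)[152 + √15105152] ≈ (1/2)(152 + 3886.5347) = 2019.2674.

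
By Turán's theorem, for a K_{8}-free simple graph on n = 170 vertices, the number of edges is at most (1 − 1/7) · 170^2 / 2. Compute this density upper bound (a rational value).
Turán density bound = (6/7) · 170^2/2 = 86700/7 ≈ 12385.7143

Turán's theorem: ex(n, K_{r+1}) is achieved by the complete r-partite Turán graph T(n, r) with parts as balanced as possible, and is at most (1 − 1/r) · n^2/2. For r = 7, n = 170: the density bound is (6/7) · 28900/2 = 86700/7 ≈ 12385.7143. The integer-valued extremum is e(T(170, 7)) = 12385, which is strictly less than the density bound 86700/7 since 7 ∤ 170 (the parts of T(170, 7) cannot all be equal).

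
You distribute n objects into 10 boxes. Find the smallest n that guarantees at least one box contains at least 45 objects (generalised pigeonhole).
n = (45 − 1)·10 + 1 = 441

By the generalised pigeonhole principle, to guarantee some box contains ≥ r objects we need more than (r − 1) · k objects total. Threshold: n = (r − 1) · k + 1. With r = 45 and k = 10: n = 44 · 10 + 1 = 440 + 1 = 441. For n = 440 = 44 · 10, we can put exactly 44 objects in every box, avoiding 45 in any single one — so 441 is tight.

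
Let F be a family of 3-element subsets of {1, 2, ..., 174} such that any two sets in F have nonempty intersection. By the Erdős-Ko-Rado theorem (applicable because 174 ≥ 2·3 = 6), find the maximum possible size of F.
max |F| = C(173, 2) = 14878

Erdős-Ko-Rado (1961): when n ≥ 2k, max |F| = C(n−1, k−1). The bound is attained by the star {A : i ∈ A} for any fixed i ∈ [n]. Here C(174−1, 3−1) = C(173, 2) = 14878.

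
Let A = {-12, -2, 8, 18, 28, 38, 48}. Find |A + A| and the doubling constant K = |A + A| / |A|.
K = |A + A| / |A| = 13/7

Enumerate A + A = {a + b : a, b ∈ A}. With |A| = 7, there are |A|^2 = 49 ordered sum pairs; collecting distinct values, A + A = {-24, -14, -4, 6, 16, 26, 36, 46, 56, 66, 76, 86, 96}, so |A + A| = 13. Thus K = 13/7. Here |A + A| = 2|A| − 1 = 13, the minimum possible — so K = 13/7 is minimal, which holds iff A is an arithmetic progression.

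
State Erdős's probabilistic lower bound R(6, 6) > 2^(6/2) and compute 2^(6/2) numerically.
2^(6/2) = 8; so R(6, 6) > 8

Colour each edge of K_n uniformly at random with red/blue. The expected number of monochromatic K_6 is C(n, 6) · 2 · 2^(−C(6,2)). If C(n, 6) · 2^(1 − C(6,2)) < 1, then with positive probability no monochromatic K_6 exists, so R(6, 6) > n. The standard estimate C(n, 6) ≤ n^6/6! shows this inequality holds whenever n ≤ 2^(6/2) (since 6! · 2^(C(6,2) − 1) > 2^(6^2/2) ≥ n^6). Hence R(6, 6) > 2^(6/2) = 8.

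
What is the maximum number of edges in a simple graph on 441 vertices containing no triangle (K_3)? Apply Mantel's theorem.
ex(441, K_3) = ⌊441^2/4⌋ = 48620

Mantel (1907): a triangle-free graph on n vertices has at most ⌊n^2/4⌋ edges, with equality for the complete bipartite graph K_{⌊n/2⌋, ⌈n/2⌉}. For n = 441: ⌊441^2/4⌋ = ⌊194481/4⌋ = 48620. The extremal graph is K_{220, 221}, which has 220·221 = 48620 edges.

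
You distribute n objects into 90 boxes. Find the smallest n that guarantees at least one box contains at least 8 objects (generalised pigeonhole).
n = (8 − 1)·90 + 1 = 631

By the generalised pigeonhole principle, to guarantee some box contains ≥ r objects we need more than (r − 1) · k objects total. Threshold: n = (r − 1) · k + 1. With r = 8 and k = 90: n = 7 · 90 + 1 = 630 + 1 = 631. For n = 630 = 7 · 90, we can put exactly 7 objects in every box, avoiding 8 in any single one — so 631 is tight.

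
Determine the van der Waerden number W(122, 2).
W(122, 2) = 122 + 1 = 123

A 2-term AP is any pair of integers, so a monochromatic 2-AP exists iff some colour is used at least twice. With 122 colours, the colouring i ↦ i on {1, ..., 122} uses each colour once, avoiding any monochromatic pair, so W(122, 2) > 122. For {1, ..., 123}, pigeonhole forces two integers of the same colour, which form a monochromatic 2-AP. Hence W(122, 2) = 123.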